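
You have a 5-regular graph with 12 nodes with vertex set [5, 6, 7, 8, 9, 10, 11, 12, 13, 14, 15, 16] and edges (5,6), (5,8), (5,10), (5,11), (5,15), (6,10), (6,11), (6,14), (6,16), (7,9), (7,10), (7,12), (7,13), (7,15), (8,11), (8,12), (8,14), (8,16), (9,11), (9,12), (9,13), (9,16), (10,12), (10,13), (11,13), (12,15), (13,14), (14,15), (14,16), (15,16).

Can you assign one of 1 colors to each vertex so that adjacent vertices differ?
No, G is not 1-colorable

The clique on vertices [5, 8, 11] has size 3 > 1, so it alone needs 3 colors.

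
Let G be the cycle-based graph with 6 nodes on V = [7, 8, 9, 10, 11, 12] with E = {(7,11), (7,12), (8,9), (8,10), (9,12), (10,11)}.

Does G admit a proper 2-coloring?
A valid 2-coloring: color 1: [7, 9, 10]; color 2: [8, 11, 12].
(χ(G) = 2 ≤ 2.)

Yes, G is 2-colorable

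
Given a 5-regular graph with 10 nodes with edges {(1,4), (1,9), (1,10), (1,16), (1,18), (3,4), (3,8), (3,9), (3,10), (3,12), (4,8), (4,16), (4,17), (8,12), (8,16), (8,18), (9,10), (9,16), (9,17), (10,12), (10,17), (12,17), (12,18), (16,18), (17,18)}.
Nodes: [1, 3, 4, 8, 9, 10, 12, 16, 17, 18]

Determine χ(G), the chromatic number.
Clique number ω(G) = 3 (lower bound: χ ≥ ω).
Odd cycle [16, 4, 3, 12, 18] needs 3 colors (χ ≥ 3).
Vertex 8 is adjacent to every vertex of [3, 4, 12, 16, 18], which already need 3 colors among themselves, so 8 needs a new color (χ ≥ 4).
The coloring below uses 4 colors, so χ(G) = 4.
A valid 4-coloring: color 1: [4, 10, 18]; color 2: [9, 12]; color 3: [3, 16, 17]; color 4: [1, 8].

χ(G) = 4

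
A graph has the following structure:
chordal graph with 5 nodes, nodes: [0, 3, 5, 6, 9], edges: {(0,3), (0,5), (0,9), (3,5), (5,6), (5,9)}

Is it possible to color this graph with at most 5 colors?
Yes, G is 5-colorable

A valid 5-coloring: color 1: [5]; color 2: [0, 6]; color 3: [3, 9].
(χ(G) = 3 ≤ 5.)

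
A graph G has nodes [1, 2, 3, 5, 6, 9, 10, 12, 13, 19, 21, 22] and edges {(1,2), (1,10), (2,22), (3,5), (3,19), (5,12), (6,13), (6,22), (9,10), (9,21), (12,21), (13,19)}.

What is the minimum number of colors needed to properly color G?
Clique number ω(G) = 2 (lower bound: χ ≥ ω).
The graph is bipartite (no odd cycle), so 2 colors suffice: χ(G) = 2.
A valid 2-coloring: color 1: [2, 5, 6, 10, 19, 21]; color 2: [1, 3, 9, 12, 13, 22].

χ(G) = 2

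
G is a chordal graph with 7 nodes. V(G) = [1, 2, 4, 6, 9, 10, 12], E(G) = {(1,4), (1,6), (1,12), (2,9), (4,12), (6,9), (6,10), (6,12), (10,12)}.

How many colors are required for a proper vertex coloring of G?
Clique number ω(G) = 3 (lower bound: χ ≥ ω).
The clique on [1, 4, 12] has size 3, forcing χ ≥ 3, and the coloring below uses 3 colors, so χ(G) = 3.
A valid 3-coloring: color 1: [2, 4, 6]; color 2: [9, 12]; color 3: [1, 10].

χ(G) = 3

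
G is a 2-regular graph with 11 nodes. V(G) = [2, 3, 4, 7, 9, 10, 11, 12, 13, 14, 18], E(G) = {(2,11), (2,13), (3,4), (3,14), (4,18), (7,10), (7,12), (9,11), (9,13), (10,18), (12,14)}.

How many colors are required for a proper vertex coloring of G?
Clique number ω(G) = 2 (lower bound: χ ≥ ω).
Odd cycle [4, 3, 14, 12, 7, 10, 18] needs 3 colors (χ ≥ 3).
The coloring below uses 3 colors, so χ(G) = 3.
A valid 3-coloring: color 1: [2, 4, 9, 10, 14]; color 2: [3, 11, 12, 13, 18]; color 3: [7].

χ(G) = 3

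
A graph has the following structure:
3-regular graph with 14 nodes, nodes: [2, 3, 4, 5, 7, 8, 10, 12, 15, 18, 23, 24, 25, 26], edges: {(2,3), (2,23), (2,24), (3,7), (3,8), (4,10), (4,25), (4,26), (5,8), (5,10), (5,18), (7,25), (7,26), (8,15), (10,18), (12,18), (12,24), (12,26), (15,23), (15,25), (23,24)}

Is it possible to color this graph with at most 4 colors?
Yes, G is 4-colorable

A valid 4-coloring: color 1: [2, 4, 7, 8, 12]; color 2: [3, 10, 15, 24, 26]; color 3: [5, 23, 25]; color 4: [18].
(χ(G) = 3 ≤ 4.)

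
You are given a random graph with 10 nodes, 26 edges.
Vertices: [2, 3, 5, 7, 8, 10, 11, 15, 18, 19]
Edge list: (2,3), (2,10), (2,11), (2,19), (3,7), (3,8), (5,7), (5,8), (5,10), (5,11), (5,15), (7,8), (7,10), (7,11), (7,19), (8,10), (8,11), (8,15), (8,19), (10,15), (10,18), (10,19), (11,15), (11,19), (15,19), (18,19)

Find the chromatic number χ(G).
Clique number ω(G) = 4 (lower bound: χ ≥ ω).
The clique on [8, 10, 15, 19] has size 4, forcing χ ≥ 4, and the coloring below uses 4 colors, so χ(G) = 4.
A valid 4-coloring: color 1: [2, 8, 18]; color 2: [3, 10, 11]; color 3: [5, 19]; color 4: [7, 15].

χ(G) = 4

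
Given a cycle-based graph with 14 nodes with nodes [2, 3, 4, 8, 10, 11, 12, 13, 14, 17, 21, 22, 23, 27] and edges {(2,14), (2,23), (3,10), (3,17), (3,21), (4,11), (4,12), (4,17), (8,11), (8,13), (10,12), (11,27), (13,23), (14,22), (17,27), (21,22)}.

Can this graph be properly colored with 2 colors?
Odd cycle [3, 17, 4, 12, 10] needs 3 colors (χ ≥ 3).
Hence χ(G) ≥ 3 > 2, so no proper 2-coloring exists.

No, G is not 2-colorable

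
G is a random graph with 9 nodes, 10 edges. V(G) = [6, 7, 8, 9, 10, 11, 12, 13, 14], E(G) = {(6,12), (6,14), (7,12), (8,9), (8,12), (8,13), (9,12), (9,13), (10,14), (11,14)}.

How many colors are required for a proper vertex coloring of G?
χ(G) = 3

Clique number ω(G) = 3 (lower bound: χ ≥ ω).
The clique on [8, 9, 12] has size 3, forcing χ ≥ 3, and the coloring below uses 3 colors, so χ(G) = 3.
A valid 3-coloring: color 1: [12, 13, 14]; color 2: [6, 7, 9, 10, 11]; color 3: [8].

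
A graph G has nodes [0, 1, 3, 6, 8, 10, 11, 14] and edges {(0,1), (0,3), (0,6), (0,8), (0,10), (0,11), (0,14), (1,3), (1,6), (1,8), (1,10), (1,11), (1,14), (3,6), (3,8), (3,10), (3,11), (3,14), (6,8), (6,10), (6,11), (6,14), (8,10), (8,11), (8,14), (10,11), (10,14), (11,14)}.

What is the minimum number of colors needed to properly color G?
Clique number ω(G) = 8 (lower bound: χ ≥ ω).
The clique on [0, 1, 3, 6, 8, 10, 11, 14] has size 8, forcing χ ≥ 8, and the coloring below uses 8 colors, so χ(G) = 8.
A valid 8-coloring: color 1: [10]; color 2: [6]; color 3: [1]; color 4: [0]; color 5: [11]; color 6: [14]; color 7: [3]; color 8: [8].

χ(G) = 8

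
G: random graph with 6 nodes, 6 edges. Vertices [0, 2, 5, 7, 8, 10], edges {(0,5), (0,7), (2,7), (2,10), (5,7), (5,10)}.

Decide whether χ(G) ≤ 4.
Yes, G is 4-colorable

A valid 4-coloring: color 1: [2, 5, 8]; color 2: [7, 10]; color 3: [0].
(χ(G) = 3 ≤ 4.)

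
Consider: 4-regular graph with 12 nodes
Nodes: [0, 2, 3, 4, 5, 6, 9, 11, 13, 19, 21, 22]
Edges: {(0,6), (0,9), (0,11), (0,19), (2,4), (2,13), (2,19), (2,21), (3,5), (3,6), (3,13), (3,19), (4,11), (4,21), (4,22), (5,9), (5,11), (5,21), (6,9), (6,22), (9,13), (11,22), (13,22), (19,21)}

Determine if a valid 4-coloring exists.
A valid 4-coloring: color 1: [4, 5, 6, 13, 19]; color 2: [2, 3, 9, 11]; color 3: [0, 21, 22].
(χ(G) = 3 ≤ 4.)

Yes, G is 4-colorable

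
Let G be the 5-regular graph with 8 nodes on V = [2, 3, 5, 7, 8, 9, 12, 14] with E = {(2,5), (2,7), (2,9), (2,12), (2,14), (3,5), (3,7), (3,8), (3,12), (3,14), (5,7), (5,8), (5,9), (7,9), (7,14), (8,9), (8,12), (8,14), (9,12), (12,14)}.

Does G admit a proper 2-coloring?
The clique on vertices [3, 8, 12, 14] has size 4 > 2, so it alone needs 4 colors.

No, G is not 2-colorable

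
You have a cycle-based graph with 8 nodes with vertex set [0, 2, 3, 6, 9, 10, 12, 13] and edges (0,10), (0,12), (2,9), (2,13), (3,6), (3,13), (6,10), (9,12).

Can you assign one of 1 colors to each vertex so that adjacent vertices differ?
Edge (0,10) forces its endpoints to differ, so 1 color is not enough.

No, G is not 1-colorable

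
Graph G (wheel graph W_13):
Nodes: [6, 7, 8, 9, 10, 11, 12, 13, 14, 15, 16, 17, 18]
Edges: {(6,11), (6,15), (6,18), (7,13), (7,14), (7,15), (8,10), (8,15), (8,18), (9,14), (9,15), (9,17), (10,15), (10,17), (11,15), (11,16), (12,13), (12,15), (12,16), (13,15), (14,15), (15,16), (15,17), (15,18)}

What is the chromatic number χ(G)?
Clique number ω(G) = 3 (lower bound: χ ≥ ω).
The clique on [6, 15, 18] has size 3, forcing χ ≥ 3, and the coloring below uses 3 colors, so χ(G) = 3.
A valid 3-coloring: color 1: [15]; color 2: [7, 9, 10, 11, 12, 18]; color 3: [6, 8, 13, 14, 16, 17].

χ(G) = 3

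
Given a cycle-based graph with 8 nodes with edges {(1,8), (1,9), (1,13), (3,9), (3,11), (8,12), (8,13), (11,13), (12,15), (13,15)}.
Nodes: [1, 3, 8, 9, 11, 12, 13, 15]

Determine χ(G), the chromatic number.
Clique number ω(G) = 3 (lower bound: χ ≥ ω).
The clique on [1, 8, 13] has size 3, forcing χ ≥ 3, and the coloring below uses 3 colors, so χ(G) = 3.
A valid 3-coloring: color 1: [9, 12, 13]; color 2: [3, 8, 15]; color 3: [1, 11].

χ(G) = 3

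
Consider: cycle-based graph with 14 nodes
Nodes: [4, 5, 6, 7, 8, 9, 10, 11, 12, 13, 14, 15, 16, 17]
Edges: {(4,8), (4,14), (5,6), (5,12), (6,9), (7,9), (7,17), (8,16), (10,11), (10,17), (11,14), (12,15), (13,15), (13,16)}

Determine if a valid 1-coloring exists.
No, G is not 1-colorable

Edge (4,8) forces its endpoints to differ, so 1 color is not enough.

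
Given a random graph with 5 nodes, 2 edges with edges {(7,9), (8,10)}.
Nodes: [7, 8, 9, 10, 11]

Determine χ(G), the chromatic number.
Clique number ω(G) = 2 (lower bound: χ ≥ ω).
The graph is bipartite (no odd cycle), so 2 colors suffice: χ(G) = 2.
A valid 2-coloring: color 1: [9, 10, 11]; color 2: [7, 8].

χ(G) = 2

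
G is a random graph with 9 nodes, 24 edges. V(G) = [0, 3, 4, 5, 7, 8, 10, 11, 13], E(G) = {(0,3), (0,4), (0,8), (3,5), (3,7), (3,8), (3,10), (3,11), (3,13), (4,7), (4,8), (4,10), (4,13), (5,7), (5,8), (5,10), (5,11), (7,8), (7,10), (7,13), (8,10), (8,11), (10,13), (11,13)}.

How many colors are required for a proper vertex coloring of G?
Clique number ω(G) = 5 (lower bound: χ ≥ ω).
The clique on [3, 5, 7, 8, 10] has size 5, forcing χ ≥ 5, and the coloring below uses 5 colors, so χ(G) = 5.
A valid 5-coloring: color 1: [3, 4]; color 2: [8, 13]; color 3: [0, 7, 11]; color 4: [10]; color 5: [5].

χ(G) = 5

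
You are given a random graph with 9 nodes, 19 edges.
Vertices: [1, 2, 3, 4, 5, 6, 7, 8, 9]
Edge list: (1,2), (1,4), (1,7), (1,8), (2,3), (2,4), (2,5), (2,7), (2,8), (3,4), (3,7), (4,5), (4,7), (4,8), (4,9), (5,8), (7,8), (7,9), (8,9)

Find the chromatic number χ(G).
Clique number ω(G) = 5 (lower bound: χ ≥ ω).
The clique on [1, 2, 4, 7, 8] has size 5, forcing χ ≥ 5, and the coloring below uses 5 colors, so χ(G) = 5.
A valid 5-coloring: color 1: [4, 6]; color 2: [5, 7]; color 3: [3, 8]; color 4: [2, 9]; color 5: [1].

χ(G) = 5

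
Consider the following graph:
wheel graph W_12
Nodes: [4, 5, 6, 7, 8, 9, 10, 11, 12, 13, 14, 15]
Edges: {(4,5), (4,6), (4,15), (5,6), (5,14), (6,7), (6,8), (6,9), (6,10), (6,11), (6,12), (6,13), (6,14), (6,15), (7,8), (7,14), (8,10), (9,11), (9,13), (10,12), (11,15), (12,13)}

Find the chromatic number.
χ(G) = 4

Clique number ω(G) = 3 (lower bound: χ ≥ ω).
Odd cycle [4, 15, 11, 9, 13, 12, 10, 8, 7, 14, 5] needs 3 colors (χ ≥ 3).
Vertex 6 is adjacent to every vertex of [4, 5, 7, 8, 9, 10, 11, 12, 13, 14, 15], which already need 3 colors among themselves, so 6 needs a new color (χ ≥ 4).
The coloring below uses 4 colors, so χ(G) = 4.
A valid 4-coloring: color 1: [6]; color 2: [4, 10, 11, 13, 14]; color 3: [5, 8, 9, 12, 15]; color 4: [7].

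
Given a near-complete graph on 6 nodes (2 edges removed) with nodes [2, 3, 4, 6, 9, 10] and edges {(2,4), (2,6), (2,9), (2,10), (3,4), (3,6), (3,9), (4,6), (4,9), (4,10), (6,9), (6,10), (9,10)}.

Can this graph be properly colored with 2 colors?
The clique on vertices [2, 4, 6, 9, 10] has size 5 > 2, so it alone needs 5 colors.

No, G is not 2-colorable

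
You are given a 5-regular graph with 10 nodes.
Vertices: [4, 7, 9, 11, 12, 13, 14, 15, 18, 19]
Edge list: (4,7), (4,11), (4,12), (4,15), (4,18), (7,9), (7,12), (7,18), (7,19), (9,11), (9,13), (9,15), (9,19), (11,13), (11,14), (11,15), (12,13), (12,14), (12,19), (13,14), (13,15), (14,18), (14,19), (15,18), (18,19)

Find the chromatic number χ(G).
χ(G) = 4

Clique number ω(G) = 4 (lower bound: χ ≥ ω).
The clique on [9, 11, 13, 15] has size 4, forcing χ ≥ 4, and the coloring below uses 4 colors, so χ(G) = 4.
A valid 4-coloring: color 1: [11, 12, 18]; color 2: [4, 9, 14]; color 3: [7, 13]; color 4: [15, 19].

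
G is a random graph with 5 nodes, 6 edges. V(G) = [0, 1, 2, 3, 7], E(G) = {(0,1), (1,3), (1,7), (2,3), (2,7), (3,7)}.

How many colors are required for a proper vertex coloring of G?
χ(G) = 3

Clique number ω(G) = 3 (lower bound: χ ≥ ω).
The clique on [1, 3, 7] has size 3, forcing χ ≥ 3, and the coloring below uses 3 colors, so χ(G) = 3.
A valid 3-coloring: color 1: [0, 7]; color 2: [1, 2]; color 3: [3].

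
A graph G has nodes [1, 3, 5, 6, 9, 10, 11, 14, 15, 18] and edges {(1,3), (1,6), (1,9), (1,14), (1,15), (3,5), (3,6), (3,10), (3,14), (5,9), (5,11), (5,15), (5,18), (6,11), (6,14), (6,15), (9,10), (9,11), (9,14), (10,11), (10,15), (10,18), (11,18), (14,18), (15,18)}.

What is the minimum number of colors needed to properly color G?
Clique number ω(G) = 4 (lower bound: χ ≥ ω).
The clique on [1, 3, 6, 14] has size 4, forcing χ ≥ 4, and the coloring below uses 4 colors, so χ(G) = 4.
A valid 4-coloring: color 1: [6, 9, 18]; color 2: [5, 10, 14]; color 3: [3, 11, 15]; color 4: [1].

χ(G) = 4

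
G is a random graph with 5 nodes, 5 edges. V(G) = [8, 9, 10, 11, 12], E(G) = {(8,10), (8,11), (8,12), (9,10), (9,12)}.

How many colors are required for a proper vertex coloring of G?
χ(G) = 2

Clique number ω(G) = 2 (lower bound: χ ≥ ω).
The graph is bipartite (no odd cycle), so 2 colors suffice: χ(G) = 2.
A valid 2-coloring: color 1: [8, 9]; color 2: [10, 11, 12].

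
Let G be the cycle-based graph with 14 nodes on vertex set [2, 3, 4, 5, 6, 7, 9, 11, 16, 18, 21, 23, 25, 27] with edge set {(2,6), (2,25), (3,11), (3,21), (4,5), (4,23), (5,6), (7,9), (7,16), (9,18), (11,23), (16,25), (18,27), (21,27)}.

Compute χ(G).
χ(G) = 2

Clique number ω(G) = 2 (lower bound: χ ≥ ω).
The graph is bipartite (no odd cycle), so 2 colors suffice: χ(G) = 2.
A valid 2-coloring: color 1: [2, 3, 5, 9, 16, 23, 27]; color 2: [4, 6, 7, 11, 18, 21, 25].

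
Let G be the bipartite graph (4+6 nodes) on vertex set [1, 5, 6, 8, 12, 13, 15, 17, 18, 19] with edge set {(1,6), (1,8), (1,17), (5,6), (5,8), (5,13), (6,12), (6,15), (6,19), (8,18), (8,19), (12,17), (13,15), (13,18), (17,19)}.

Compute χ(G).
χ(G) = 2

Clique number ω(G) = 2 (lower bound: χ ≥ ω).
The graph is bipartite (no odd cycle), so 2 colors suffice: χ(G) = 2.
A valid 2-coloring: color 1: [6, 8, 13, 17]; color 2: [1, 5, 12, 15, 18, 19].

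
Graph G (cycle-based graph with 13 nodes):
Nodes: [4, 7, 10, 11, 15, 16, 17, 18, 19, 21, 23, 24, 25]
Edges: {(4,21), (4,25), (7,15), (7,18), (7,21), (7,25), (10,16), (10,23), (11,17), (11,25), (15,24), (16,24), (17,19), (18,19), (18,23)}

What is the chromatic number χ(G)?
Clique number ω(G) = 2 (lower bound: χ ≥ ω).
Odd cycle [15, 24, 16, 10, 23, 18, 7] needs 3 colors (χ ≥ 3).
The coloring below uses 3 colors, so χ(G) = 3.
A valid 3-coloring: color 1: [4, 7, 10, 11, 19, 24]; color 2: [15, 16, 17, 18, 21, 25]; color 3: [23].

χ(G) = 3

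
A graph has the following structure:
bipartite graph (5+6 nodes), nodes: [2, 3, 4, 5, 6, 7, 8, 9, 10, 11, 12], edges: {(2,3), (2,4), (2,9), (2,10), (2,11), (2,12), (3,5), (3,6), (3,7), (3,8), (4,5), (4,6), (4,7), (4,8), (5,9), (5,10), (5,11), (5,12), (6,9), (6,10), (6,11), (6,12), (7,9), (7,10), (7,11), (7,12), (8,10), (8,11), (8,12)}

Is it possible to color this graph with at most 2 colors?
A valid 2-coloring: color 1: [2, 5, 6, 7, 8]; color 2: [3, 4, 9, 10, 11, 12].
(χ(G) = 2 ≤ 2.)

Yes, G is 2-colorable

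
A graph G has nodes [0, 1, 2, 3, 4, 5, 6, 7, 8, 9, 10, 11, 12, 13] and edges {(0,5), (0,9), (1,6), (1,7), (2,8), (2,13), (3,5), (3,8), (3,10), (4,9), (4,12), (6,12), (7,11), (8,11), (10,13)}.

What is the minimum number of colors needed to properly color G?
χ(G) = 3

Clique number ω(G) = 2 (lower bound: χ ≥ ω).
Odd cycle [8, 11, 7, 1, 6, 12, 4, 9, 0, 5, 3] needs 3 colors (χ ≥ 3).
The coloring below uses 3 colors, so χ(G) = 3.
A valid 3-coloring: color 1: [1, 3, 9, 11, 12, 13]; color 2: [4, 5, 6, 7, 8, 10]; color 3: [0, 2].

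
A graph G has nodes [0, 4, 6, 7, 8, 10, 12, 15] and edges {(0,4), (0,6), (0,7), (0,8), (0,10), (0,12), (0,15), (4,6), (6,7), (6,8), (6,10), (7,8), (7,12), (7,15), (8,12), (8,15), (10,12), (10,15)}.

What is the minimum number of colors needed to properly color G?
χ(G) = 4

Clique number ω(G) = 4 (lower bound: χ ≥ ω).
The clique on [0, 7, 8, 12] has size 4, forcing χ ≥ 4, and the coloring below uses 4 colors, so χ(G) = 4.
A valid 4-coloring: color 1: [0]; color 2: [4, 7, 10]; color 3: [8]; color 4: [6, 12, 15].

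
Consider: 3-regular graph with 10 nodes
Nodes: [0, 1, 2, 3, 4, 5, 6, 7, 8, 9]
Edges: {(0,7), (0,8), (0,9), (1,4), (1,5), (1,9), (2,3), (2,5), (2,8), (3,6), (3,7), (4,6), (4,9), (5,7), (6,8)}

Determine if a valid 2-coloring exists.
The clique on vertices [1, 4, 9] has size 3 > 2, so it alone needs 3 colors.

No, G is not 2-colorable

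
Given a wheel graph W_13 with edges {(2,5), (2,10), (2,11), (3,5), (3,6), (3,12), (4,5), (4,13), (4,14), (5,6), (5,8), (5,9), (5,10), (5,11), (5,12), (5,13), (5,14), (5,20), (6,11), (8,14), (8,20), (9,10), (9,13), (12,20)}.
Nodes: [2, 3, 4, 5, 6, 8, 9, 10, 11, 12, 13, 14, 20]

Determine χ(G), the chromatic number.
Clique number ω(G) = 3 (lower bound: χ ≥ ω).
The clique on [2, 5, 10] has size 3, forcing χ ≥ 3, and the coloring below uses 3 colors, so χ(G) = 3.
A valid 3-coloring: color 1: [5]; color 2: [3, 10, 11, 13, 14, 20]; color 3: [2, 4, 6, 8, 9, 12].

χ(G) = 3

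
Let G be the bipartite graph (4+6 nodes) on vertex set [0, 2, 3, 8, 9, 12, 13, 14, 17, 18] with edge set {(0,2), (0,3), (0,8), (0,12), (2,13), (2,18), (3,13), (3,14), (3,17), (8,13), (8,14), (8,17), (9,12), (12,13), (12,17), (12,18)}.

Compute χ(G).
χ(G) = 2

Clique number ω(G) = 2 (lower bound: χ ≥ ω).
The graph is bipartite (no odd cycle), so 2 colors suffice: χ(G) = 2.
A valid 2-coloring: color 1: [2, 3, 8, 12]; color 2: [0, 9, 13, 14, 17, 18].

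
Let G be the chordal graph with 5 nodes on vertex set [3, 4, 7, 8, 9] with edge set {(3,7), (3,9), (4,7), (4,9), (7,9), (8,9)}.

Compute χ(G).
Clique number ω(G) = 3 (lower bound: χ ≥ ω).
The clique on [3, 7, 9] has size 3, forcing χ ≥ 3, and the coloring below uses 3 colors, so χ(G) = 3.
A valid 3-coloring: color 1: [9]; color 2: [7, 8]; color 3: [3, 4].

χ(G) = 3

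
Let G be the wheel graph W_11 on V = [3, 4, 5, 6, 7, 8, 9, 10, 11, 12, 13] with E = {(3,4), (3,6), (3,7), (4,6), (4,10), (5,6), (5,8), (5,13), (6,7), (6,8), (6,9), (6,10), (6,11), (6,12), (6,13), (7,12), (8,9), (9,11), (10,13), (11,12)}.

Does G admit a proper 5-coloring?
Yes, G is 5-colorable

A valid 5-coloring: color 1: [6]; color 2: [4, 7, 8, 11, 13]; color 3: [3, 5, 9, 10, 12].
(χ(G) = 3 ≤ 5.)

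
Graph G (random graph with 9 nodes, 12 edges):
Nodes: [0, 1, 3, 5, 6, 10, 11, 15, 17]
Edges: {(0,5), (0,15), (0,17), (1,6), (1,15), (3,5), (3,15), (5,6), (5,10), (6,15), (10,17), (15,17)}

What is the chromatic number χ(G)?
χ(G) = 3

Clique number ω(G) = 3 (lower bound: χ ≥ ω).
The clique on [0, 15, 17] has size 3, forcing χ ≥ 3, and the coloring below uses 3 colors, so χ(G) = 3.
A valid 3-coloring: color 1: [5, 11, 15]; color 2: [1, 3, 17]; color 3: [0, 6, 10].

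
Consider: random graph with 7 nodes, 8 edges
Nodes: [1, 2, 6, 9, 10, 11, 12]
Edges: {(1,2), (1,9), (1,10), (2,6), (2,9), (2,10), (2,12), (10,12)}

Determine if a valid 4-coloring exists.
A valid 4-coloring: color 1: [2, 11]; color 2: [1, 6, 12]; color 3: [9, 10].
(χ(G) = 3 ≤ 4.)

Yes, G is 4-colorable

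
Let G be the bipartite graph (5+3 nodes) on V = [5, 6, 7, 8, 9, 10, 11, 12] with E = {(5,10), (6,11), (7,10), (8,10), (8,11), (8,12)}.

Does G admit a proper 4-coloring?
A valid 4-coloring: color 1: [5, 6, 7, 8, 9]; color 2: [10, 11, 12].
(χ(G) = 2 ≤ 4.)

Yes, G is 4-colorable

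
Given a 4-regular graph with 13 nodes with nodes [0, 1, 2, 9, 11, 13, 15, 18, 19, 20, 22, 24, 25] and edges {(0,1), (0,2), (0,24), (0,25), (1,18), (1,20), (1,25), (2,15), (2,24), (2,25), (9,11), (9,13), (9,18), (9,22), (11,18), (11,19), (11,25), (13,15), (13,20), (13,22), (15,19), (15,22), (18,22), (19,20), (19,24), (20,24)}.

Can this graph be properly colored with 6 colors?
Yes, G is 6-colorable

A valid 6-coloring: color 1: [1, 2, 9, 19]; color 2: [0, 11, 20, 22]; color 3: [15, 18, 24, 25]; color 4: [13].
(χ(G) = 4 ≤ 6.)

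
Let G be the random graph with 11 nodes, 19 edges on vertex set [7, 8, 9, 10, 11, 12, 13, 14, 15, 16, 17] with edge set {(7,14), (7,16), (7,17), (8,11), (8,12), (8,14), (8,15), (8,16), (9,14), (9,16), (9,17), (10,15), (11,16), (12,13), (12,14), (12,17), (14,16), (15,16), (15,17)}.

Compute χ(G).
Clique number ω(G) = 3 (lower bound: χ ≥ ω).
Suppose a proper 3-coloring c exists. The clique [7, 14, 16] takes 3 distinct colors; by symmetry let c(7) = 1, c(14) = 2, c(16) = 3.
- Vertex 8: neighbors [14, 16] already have colors [2, 3] ⇒ c(8) = 1.
- Vertex 12: neighbors [8, 14] already have colors [1, 2] ⇒ c(12) = 3.
- Vertex 15: neighbors [8, 16] already have colors [1, 3] ⇒ c(15) = 2.
- Vertex 17: neighbors [7, 15, 12] already have colors [1, 2, 3] — all 3 colors blocked. Contradiction.
The forced assignments end in a contradiction, so G has no proper 3-coloring (χ ≥ 4).
The coloring below uses 4 colors, so χ(G) = 4.
A valid 4-coloring: color 1: [10, 12, 16]; color 2: [11, 13, 14, 15]; color 3: [8, 17]; color 4: [7, 9].

χ(G) = 4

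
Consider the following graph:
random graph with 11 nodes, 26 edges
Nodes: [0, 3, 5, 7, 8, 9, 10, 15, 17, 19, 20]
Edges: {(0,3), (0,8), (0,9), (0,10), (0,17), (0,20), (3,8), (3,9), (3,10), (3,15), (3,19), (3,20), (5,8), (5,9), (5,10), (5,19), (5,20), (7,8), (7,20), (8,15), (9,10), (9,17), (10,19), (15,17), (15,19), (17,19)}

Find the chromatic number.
χ(G) = 4

Clique number ω(G) = 4 (lower bound: χ ≥ ω).
The clique on [0, 3, 9, 10] has size 4, forcing χ ≥ 4, and the coloring below uses 4 colors, so χ(G) = 4.
A valid 4-coloring: color 1: [3, 5, 7, 17]; color 2: [0, 19]; color 3: [8, 9, 20]; color 4: [10, 15].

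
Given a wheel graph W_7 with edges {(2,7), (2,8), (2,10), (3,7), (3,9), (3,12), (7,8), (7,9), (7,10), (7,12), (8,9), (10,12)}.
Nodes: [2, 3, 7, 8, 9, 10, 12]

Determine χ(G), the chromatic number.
Clique number ω(G) = 3 (lower bound: χ ≥ ω).
The clique on [7, 8, 9] has size 3, forcing χ ≥ 3, and the coloring below uses 3 colors, so χ(G) = 3.
A valid 3-coloring: color 1: [7]; color 2: [3, 8, 10]; color 3: [2, 9, 12].

χ(G) = 3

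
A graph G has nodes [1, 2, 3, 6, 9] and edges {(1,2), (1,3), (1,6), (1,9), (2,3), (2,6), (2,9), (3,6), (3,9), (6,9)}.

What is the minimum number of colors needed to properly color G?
χ(G) = 5

Clique number ω(G) = 5 (lower bound: χ ≥ ω).
The clique on [1, 2, 3, 6, 9] has size 5, forcing χ ≥ 5, and the coloring below uses 5 colors, so χ(G) = 5.
A valid 5-coloring: color 1: [3]; color 2: [1]; color 3: [2]; color 4: [9]; color 5: [6].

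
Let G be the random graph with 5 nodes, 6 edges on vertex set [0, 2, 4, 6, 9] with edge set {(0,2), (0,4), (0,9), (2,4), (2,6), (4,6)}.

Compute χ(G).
χ(G) = 3

Clique number ω(G) = 3 (lower bound: χ ≥ ω).
The clique on [0, 2, 4] has size 3, forcing χ ≥ 3, and the coloring below uses 3 colors, so χ(G) = 3.
A valid 3-coloring: color 1: [2, 9]; color 2: [0, 6]; color 3: [4].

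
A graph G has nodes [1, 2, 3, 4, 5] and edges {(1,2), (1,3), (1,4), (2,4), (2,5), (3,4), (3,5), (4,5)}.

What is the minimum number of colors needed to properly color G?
Clique number ω(G) = 3 (lower bound: χ ≥ ω).
The clique on [1, 2, 4] has size 3, forcing χ ≥ 3, and the coloring below uses 3 colors, so χ(G) = 3.
A valid 3-coloring: color 1: [4]; color 2: [1, 5]; color 3: [2, 3].

χ(G) = 3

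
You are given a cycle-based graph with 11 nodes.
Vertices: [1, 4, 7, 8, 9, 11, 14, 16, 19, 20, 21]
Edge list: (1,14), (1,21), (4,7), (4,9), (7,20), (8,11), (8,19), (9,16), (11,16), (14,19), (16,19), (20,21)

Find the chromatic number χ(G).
χ(G) = 3

Clique number ω(G) = 2 (lower bound: χ ≥ ω).
Odd cycle [16, 19, 14, 1, 21, 20, 7, 4, 9] needs 3 colors (χ ≥ 3).
The coloring below uses 3 colors, so χ(G) = 3.
A valid 3-coloring: color 1: [4, 8, 14, 16, 21]; color 2: [1, 9, 11, 19, 20]; color 3: [7].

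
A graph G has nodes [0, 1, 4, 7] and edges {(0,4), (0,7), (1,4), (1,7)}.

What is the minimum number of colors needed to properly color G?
Clique number ω(G) = 2 (lower bound: χ ≥ ω).
The graph is bipartite (no odd cycle), so 2 colors suffice: χ(G) = 2.
A valid 2-coloring: color 1: [0, 1]; color 2: [4, 7].

χ(G) = 2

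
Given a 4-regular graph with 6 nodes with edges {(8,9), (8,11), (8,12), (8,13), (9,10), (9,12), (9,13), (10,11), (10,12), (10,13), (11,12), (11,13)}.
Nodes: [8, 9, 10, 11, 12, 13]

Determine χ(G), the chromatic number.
Clique number ω(G) = 3 (lower bound: χ ≥ ω).
The clique on [8, 9, 12] has size 3, forcing χ ≥ 3, and the coloring below uses 3 colors, so χ(G) = 3.
A valid 3-coloring: color 1: [12, 13]; color 2: [8, 10]; color 3: [9, 11].

χ(G) = 3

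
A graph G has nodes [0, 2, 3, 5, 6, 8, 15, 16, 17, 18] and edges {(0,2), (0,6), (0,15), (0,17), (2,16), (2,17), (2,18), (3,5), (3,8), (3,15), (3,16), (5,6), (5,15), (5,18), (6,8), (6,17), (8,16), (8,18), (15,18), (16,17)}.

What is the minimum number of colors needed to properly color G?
χ(G) = 4

Clique number ω(G) = 3 (lower bound: χ ≥ ω).
Suppose a proper 3-coloring c exists. The clique [0, 2, 17] takes 3 distinct colors; by symmetry let c(0) = 1, c(2) = 2, c(17) = 3.
- Vertex 6: neighbors [0, 17] already have colors [1, 3] ⇒ c(6) = 2.
- Vertex 16: neighbors [2, 17] already have colors [2, 3] ⇒ c(16) = 1.
- Vertex 8: neighbors [16, 6] already have colors [1, 2] ⇒ c(8) = 3.
- Vertex 3: neighbors [16, 8] already have colors [1, 3] ⇒ c(3) = 2.
- Vertex 15: neighbors [0, 3] already have colors [1, 2] ⇒ c(15) = 3.
- Vertex 5: neighbors [3, 15] already have colors [2, 3] ⇒ c(5) = 1.
- Vertex 18: neighbors [5, 2, 8] already have colors [1, 2, 3] — all 3 colors blocked. Contradiction.
The forced assignments end in a contradiction, so G has no proper 3-coloring (χ ≥ 4).
The coloring below uses 4 colors, so χ(G) = 4.
A valid 4-coloring: color 1: [2, 3, 6]; color 2: [0, 16, 18]; color 3: [8, 15, 17]; color 4: [5].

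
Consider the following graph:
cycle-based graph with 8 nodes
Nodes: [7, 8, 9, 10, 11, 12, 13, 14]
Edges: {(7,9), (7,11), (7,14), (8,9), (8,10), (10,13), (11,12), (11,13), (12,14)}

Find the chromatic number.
Clique number ω(G) = 2 (lower bound: χ ≥ ω).
The graph is bipartite (no odd cycle), so 2 colors suffice: χ(G) = 2.
A valid 2-coloring: color 1: [7, 8, 12, 13]; color 2: [9, 10, 11, 14].

χ(G) = 2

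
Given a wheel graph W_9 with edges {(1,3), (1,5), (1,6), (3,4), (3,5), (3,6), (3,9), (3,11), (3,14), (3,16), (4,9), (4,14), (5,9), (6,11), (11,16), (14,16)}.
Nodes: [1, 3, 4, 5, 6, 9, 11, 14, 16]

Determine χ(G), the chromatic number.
χ(G) = 3

Clique number ω(G) = 3 (lower bound: χ ≥ ω).
The clique on [1, 3, 5] has size 3, forcing χ ≥ 3, and the coloring below uses 3 colors, so χ(G) = 3.
A valid 3-coloring: color 1: [3]; color 2: [1, 9, 11, 14]; color 3: [4, 5, 6, 16].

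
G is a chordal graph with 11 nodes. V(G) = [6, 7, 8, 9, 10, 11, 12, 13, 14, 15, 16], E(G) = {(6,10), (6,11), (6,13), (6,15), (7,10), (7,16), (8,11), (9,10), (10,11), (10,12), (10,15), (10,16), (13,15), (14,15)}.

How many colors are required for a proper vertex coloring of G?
χ(G) = 3

Clique number ω(G) = 3 (lower bound: χ ≥ ω).
The clique on [6, 10, 11] has size 3, forcing χ ≥ 3, and the coloring below uses 3 colors, so χ(G) = 3.
A valid 3-coloring: color 1: [8, 10, 13, 14]; color 2: [6, 7, 9, 12]; color 3: [11, 15, 16].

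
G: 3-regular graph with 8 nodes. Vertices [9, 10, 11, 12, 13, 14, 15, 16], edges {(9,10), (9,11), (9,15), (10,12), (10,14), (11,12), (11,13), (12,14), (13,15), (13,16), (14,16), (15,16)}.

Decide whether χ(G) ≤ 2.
The clique on vertices [10, 12, 14] has size 3 > 2, so it alone needs 3 colors.

No, G is not 2-colorable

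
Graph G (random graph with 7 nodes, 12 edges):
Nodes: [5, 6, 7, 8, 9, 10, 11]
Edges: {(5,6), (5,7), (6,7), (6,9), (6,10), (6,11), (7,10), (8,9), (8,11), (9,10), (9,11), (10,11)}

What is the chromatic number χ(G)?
Clique number ω(G) = 4 (lower bound: χ ≥ ω).
The clique on [6, 9, 10, 11] has size 4, forcing χ ≥ 4, and the coloring below uses 4 colors, so χ(G) = 4.
A valid 4-coloring: color 1: [6, 8]; color 2: [5, 10]; color 3: [7, 11]; color 4: [9].

χ(G) = 4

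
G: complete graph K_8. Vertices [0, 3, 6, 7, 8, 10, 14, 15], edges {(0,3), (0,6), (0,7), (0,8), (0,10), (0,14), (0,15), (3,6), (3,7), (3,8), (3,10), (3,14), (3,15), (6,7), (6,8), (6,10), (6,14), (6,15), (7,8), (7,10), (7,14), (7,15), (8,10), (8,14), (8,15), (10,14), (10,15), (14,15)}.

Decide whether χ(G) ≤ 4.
The clique on vertices [0, 3, 6, 7, 8, 10, 14, 15] has size 8 > 4, so it alone needs 8 colors.

No, G is not 4-colorable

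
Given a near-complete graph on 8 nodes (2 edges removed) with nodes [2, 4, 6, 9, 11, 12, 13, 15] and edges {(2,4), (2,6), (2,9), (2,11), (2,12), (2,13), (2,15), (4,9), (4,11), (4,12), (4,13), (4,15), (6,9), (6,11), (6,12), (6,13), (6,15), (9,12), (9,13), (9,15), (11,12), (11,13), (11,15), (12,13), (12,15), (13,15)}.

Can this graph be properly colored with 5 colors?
No, G is not 5-colorable

The clique on vertices [2, 4, 9, 12, 13, 15] has size 6 > 5, so it alone needs 6 colors.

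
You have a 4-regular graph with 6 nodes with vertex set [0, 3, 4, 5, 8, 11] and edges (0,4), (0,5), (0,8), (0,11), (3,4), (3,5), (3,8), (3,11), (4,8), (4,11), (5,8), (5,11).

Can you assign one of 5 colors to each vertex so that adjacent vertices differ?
A valid 5-coloring: color 1: [4, 5]; color 2: [0, 3]; color 3: [8, 11].
(χ(G) = 3 ≤ 5.)

Yes, G is 5-colorable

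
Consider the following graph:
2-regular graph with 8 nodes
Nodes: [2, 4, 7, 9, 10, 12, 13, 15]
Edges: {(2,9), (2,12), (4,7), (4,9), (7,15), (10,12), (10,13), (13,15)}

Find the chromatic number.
χ(G) = 2

Clique number ω(G) = 2 (lower bound: χ ≥ ω).
The graph is bipartite (no odd cycle), so 2 colors suffice: χ(G) = 2.
A valid 2-coloring: color 1: [7, 9, 12, 13]; color 2: [2, 4, 10, 15].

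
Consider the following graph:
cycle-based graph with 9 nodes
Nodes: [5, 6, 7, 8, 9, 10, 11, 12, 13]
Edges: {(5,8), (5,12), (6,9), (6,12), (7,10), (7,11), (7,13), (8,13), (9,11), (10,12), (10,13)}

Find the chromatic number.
Clique number ω(G) = 3 (lower bound: χ ≥ ω).
The clique on [7, 10, 13] has size 3, forcing χ ≥ 3, and the coloring below uses 3 colors, so χ(G) = 3.
A valid 3-coloring: color 1: [9, 12, 13]; color 2: [6, 7, 8]; color 3: [5, 10, 11].

χ(G) = 3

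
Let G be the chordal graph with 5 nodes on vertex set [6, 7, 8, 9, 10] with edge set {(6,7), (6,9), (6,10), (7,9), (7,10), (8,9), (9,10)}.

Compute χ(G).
χ(G) = 4

Clique number ω(G) = 4 (lower bound: χ ≥ ω).
The clique on [6, 7, 9, 10] has size 4, forcing χ ≥ 4, and the coloring below uses 4 colors, so χ(G) = 4.
A valid 4-coloring: color 1: [9]; color 2: [8, 10]; color 3: [6]; color 4: [7].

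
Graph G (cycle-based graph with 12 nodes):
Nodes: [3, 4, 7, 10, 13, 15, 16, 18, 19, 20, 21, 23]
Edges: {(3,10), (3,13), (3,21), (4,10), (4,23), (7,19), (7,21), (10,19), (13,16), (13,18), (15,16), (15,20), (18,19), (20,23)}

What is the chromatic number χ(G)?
χ(G) = 3

Clique number ω(G) = 2 (lower bound: χ ≥ ω).
Odd cycle [7, 21, 3, 10, 19] needs 3 colors (χ ≥ 3).
The coloring below uses 3 colors, so χ(G) = 3.
A valid 3-coloring: color 1: [7, 10, 13, 15, 23]; color 2: [3, 4, 16, 19, 20]; color 3: [18, 21].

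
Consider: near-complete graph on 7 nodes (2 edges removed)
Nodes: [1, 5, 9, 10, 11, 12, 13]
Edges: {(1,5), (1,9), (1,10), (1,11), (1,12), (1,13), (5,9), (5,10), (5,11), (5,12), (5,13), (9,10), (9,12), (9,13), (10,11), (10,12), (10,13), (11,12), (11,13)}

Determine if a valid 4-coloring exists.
No, G is not 4-colorable

The clique on vertices [1, 5, 9, 10, 12] has size 5 > 4, so it alone needs 5 colors.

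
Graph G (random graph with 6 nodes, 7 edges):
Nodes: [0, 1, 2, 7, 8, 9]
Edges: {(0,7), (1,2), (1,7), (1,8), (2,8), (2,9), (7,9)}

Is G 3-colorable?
A valid 3-coloring: color 1: [2, 7]; color 2: [0, 1, 9]; color 3: [8].
(χ(G) = 3 ≤ 3.)

Yes, G is 3-colorable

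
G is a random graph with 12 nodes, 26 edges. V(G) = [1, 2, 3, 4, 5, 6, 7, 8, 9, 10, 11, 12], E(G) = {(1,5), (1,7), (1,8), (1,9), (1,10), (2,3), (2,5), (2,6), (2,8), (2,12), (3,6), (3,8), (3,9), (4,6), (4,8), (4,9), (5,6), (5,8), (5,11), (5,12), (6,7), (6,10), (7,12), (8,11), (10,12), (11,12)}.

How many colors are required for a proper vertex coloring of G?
Clique number ω(G) = 3 (lower bound: χ ≥ ω).
The clique on [2, 3, 8] has size 3, forcing χ ≥ 3, and the coloring below uses 3 colors, so χ(G) = 3.
A valid 3-coloring: color 1: [6, 8, 9, 12]; color 2: [3, 4, 5, 7, 10]; color 3: [1, 2, 11].

χ(G) = 3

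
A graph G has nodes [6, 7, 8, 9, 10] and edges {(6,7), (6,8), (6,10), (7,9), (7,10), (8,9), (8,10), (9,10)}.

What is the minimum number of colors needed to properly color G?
χ(G) = 3

Clique number ω(G) = 3 (lower bound: χ ≥ ω).
The clique on [8, 9, 10] has size 3, forcing χ ≥ 3, and the coloring below uses 3 colors, so χ(G) = 3.
A valid 3-coloring: color 1: [10]; color 2: [6, 9]; color 3: [7, 8].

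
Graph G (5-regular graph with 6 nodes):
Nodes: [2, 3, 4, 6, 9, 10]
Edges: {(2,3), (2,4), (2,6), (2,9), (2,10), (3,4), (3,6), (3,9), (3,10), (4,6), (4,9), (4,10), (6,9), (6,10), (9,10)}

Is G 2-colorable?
No, G is not 2-colorable

The clique on vertices [2, 3, 4, 6, 9, 10] has size 6 > 2, so it alone needs 6 colors.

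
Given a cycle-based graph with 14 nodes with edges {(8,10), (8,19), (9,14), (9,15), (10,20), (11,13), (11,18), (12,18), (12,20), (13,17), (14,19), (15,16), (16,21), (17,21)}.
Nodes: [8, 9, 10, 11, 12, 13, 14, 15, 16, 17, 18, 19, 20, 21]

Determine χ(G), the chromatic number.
Clique number ω(G) = 2 (lower bound: χ ≥ ω).
The graph is bipartite (no odd cycle), so 2 colors suffice: χ(G) = 2.
A valid 2-coloring: color 1: [8, 13, 14, 15, 18, 20, 21]; color 2: [9, 10, 11, 12, 16, 17, 19].

χ(G) = 2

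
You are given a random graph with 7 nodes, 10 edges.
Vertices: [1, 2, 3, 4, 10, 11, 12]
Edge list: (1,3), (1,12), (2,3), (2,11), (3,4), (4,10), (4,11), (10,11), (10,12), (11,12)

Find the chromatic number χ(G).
χ(G) = 3

Clique number ω(G) = 3 (lower bound: χ ≥ ω).
The clique on [10, 11, 12] has size 3, forcing χ ≥ 3, and the coloring below uses 3 colors, so χ(G) = 3.
A valid 3-coloring: color 1: [3, 11]; color 2: [2, 4, 12]; color 3: [1, 10].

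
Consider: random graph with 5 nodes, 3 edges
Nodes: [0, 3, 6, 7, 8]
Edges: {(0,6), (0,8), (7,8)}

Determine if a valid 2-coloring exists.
A valid 2-coloring: color 1: [3, 6, 8]; color 2: [0, 7].
(χ(G) = 2 ≤ 2.)

Yes, G is 2-colorable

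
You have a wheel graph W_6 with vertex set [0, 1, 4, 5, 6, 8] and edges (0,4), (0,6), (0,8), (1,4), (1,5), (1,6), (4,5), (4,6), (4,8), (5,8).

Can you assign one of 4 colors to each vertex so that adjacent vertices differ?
Yes, G is 4-colorable

A valid 4-coloring: color 1: [4]; color 2: [5, 6]; color 3: [0, 1]; color 4: [8].
(χ(G) = 4 ≤ 4.)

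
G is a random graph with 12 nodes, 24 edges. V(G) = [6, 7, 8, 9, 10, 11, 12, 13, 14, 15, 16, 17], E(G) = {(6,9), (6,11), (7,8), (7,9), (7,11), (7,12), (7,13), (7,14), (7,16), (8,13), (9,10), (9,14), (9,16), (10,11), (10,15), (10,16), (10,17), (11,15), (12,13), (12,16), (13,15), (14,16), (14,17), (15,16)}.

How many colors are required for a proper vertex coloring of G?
Clique number ω(G) = 4 (lower bound: χ ≥ ω).
The clique on [7, 9, 14, 16] has size 4, forcing χ ≥ 4, and the coloring below uses 4 colors, so χ(G) = 4.
A valid 4-coloring: color 1: [6, 7, 10]; color 2: [11, 13, 16, 17]; color 3: [8, 9, 12, 15]; color 4: [14].

χ(G) = 4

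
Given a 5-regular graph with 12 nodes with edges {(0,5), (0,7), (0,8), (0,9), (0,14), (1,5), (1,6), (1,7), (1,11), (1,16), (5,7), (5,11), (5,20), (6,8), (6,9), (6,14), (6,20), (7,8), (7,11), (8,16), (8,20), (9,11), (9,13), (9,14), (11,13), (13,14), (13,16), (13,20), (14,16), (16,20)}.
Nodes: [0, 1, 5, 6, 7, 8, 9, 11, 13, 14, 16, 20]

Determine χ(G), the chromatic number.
Clique number ω(G) = 4 (lower bound: χ ≥ ω).
The clique on [1, 5, 7, 11] has size 4, forcing χ ≥ 4, and the coloring below uses 4 colors, so χ(G) = 4.
A valid 4-coloring: color 1: [7, 9, 20]; color 2: [1, 8, 13]; color 3: [0, 6, 11, 16]; color 4: [5, 14].

χ(G) = 4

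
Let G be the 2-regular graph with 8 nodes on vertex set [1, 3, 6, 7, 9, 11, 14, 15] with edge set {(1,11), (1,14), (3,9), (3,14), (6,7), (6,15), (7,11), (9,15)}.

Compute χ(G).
χ(G) = 2

Clique number ω(G) = 2 (lower bound: χ ≥ ω).
The graph is bipartite (no odd cycle), so 2 colors suffice: χ(G) = 2.
A valid 2-coloring: color 1: [1, 3, 7, 15]; color 2: [6, 9, 11, 14].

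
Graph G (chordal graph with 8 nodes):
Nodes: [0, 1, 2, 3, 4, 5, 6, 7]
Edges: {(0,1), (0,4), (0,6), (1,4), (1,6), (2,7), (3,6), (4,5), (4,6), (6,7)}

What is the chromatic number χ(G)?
Clique number ω(G) = 4 (lower bound: χ ≥ ω).
The clique on [0, 1, 4, 6] has size 4, forcing χ ≥ 4, and the coloring below uses 4 colors, so χ(G) = 4.
A valid 4-coloring: color 1: [2, 5, 6]; color 2: [3, 4, 7]; color 3: [0]; color 4: [1].

χ(G) = 4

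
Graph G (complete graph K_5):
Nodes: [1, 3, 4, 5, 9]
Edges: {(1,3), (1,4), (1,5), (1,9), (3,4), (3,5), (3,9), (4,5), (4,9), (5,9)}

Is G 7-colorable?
Yes, G is 7-colorable

A valid 7-coloring: color 1: [3]; color 2: [5]; color 3: [1]; color 4: [4]; color 5: [9].
(χ(G) = 5 ≤ 7.)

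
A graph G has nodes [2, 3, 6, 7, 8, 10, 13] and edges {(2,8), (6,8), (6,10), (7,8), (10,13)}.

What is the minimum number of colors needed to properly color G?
Clique number ω(G) = 2 (lower bound: χ ≥ ω).
The graph is bipartite (no odd cycle), so 2 colors suffice: χ(G) = 2.
A valid 2-coloring: color 1: [3, 8, 10]; color 2: [2, 6, 7, 13].

χ(G) = 2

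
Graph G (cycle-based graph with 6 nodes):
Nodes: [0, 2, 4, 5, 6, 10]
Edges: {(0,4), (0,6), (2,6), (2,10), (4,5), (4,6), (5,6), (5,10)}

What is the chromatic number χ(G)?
Clique number ω(G) = 3 (lower bound: χ ≥ ω).
The clique on [0, 4, 6] has size 3, forcing χ ≥ 3, and the coloring below uses 3 colors, so χ(G) = 3.
A valid 3-coloring: color 1: [6, 10]; color 2: [2, 4]; color 3: [0, 5].

χ(G) = 3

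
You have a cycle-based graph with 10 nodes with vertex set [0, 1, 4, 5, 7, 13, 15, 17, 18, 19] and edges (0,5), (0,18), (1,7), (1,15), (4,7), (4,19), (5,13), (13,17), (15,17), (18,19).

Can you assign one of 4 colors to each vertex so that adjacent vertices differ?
Yes, G is 4-colorable

A valid 4-coloring: color 1: [1, 4, 5, 17, 18]; color 2: [0, 7, 13, 15, 19].
(χ(G) = 2 ≤ 4.)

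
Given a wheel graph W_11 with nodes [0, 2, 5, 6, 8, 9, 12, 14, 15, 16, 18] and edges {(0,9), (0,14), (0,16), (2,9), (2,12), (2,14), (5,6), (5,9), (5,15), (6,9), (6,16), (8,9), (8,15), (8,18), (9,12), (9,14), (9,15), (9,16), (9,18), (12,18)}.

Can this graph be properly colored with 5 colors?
Yes, G is 5-colorable

A valid 5-coloring: color 1: [9]; color 2: [0, 2, 6, 15, 18]; color 3: [5, 8, 12, 14, 16].
(χ(G) = 3 ≤ 5.)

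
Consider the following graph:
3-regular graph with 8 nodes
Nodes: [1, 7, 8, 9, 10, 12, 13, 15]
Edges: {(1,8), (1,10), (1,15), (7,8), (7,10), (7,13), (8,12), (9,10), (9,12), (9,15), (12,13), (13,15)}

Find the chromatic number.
χ(G) = 3

Clique number ω(G) = 2 (lower bound: χ ≥ ω).
Odd cycle [7, 10, 1, 15, 13] needs 3 colors (χ ≥ 3).
The coloring below uses 3 colors, so χ(G) = 3.
A valid 3-coloring: color 1: [8, 10, 15]; color 2: [1, 9, 13]; color 3: [7, 12].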